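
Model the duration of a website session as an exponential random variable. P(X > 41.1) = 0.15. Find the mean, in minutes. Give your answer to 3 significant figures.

e^(−λ·41.1) = 0.15 ⇒ λ = −ln(0.15)/41.1 = 0.0461586.
Mean = 1/λ = 21.6644 minutes.

21.7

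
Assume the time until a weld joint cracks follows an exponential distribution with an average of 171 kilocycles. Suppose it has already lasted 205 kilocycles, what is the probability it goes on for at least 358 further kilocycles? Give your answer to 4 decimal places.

0.1232

The rate is λ = 1/171 = 0.00584795 per kilocycle.
By the memoryless property, P(X > 205+358 | X > 205) = P(X > 358).
P(X > 358) = e^(−2.0936) ≈ 0.1232.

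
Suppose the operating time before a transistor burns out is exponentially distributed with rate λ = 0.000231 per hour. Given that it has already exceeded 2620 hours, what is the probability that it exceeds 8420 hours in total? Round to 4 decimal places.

0.2619

By the memoryless property, P(X > 2620+5800 | X > 2620) = P(X > 5800).
P(X > 5800) = e^(−1.3398) ≈ 0.2619.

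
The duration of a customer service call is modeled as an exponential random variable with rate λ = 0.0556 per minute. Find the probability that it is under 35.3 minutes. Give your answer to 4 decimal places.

0.8595

P(X ≤ 35.3) = 1 − e^(−λ·35.3) = 1 − e^(−1.9627) ≈ 0.8595.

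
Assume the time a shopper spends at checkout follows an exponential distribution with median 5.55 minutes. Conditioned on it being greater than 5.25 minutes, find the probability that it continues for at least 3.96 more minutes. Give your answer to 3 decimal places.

For an exponential, median = ln(2)/λ, so λ = ln 2 / 5.55 = 0.124891 per minute.
P(X > s+t | X > s) = e^(−λ(s+t))/e^(−λs) = e^(−λt), independent of s = 5.25.
P(X > 3.96) = e^(−0.49457) ≈ 0.610.

0.610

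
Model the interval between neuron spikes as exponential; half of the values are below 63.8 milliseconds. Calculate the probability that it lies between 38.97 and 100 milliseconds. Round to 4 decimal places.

0.3174

For an exponential, median = ln(2)/λ, so λ = ln 2 / 63.8 = 0.0108644 per millisecond.
P(38.97 < X < 100) = e^(−λ·38.97) − e^(−λ·100) = 0.65483 − 0.33742 ≈ 0.3174.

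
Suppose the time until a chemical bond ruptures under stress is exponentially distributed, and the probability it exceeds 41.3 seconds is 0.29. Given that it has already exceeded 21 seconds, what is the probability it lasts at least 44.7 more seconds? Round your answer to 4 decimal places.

From e^(−λ·41.3) = 0.29, λ = −ln(0.29)/41.3 = 0.0299727.
Memoryless: P(X > 21+44.7 | X > 21) = P(X > 44.7) = e^(−0.0299727·44.7) ≈ 0.2619.

0.2619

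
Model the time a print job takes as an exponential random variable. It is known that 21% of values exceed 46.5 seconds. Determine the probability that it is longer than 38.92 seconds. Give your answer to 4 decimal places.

e^(−λ·46.5) = 0.21 ⇒ λ = −ln(0.21)/46.5 = 0.0335623.
P(X > 38.92) = e^(−0.0335623·38.92) = e^(−1.3062) ≈ 0.2708.

0.2708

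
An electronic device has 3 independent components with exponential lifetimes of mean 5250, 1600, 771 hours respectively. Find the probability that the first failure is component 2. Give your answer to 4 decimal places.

Rates: λ_i = 1/mean_i → 0.000190476, 0.000625, 0.00129702; Σλ = 0.00211249.
P(component 2 first) = λ_2/Σλ = 0.000625/0.00211249 ≈ 0.2959.

0.2959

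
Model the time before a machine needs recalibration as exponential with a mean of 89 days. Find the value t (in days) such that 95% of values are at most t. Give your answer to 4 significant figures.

266.6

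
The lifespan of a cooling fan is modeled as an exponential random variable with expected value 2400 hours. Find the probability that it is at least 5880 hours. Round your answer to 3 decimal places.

0.086

The rate is λ = 1/2400 = 0.000416667 per hour.
P(X > 5880) = e^(−λ·5880) = e^(−2.45) ≈ 0.086.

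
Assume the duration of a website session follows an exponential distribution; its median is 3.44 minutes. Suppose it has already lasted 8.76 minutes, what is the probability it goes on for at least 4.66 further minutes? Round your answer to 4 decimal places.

0.3910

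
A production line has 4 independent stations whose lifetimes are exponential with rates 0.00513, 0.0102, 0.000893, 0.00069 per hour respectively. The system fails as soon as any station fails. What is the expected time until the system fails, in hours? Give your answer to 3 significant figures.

The time to first failure is exponential with rate Σλ = 0.00513 + 0.0102 + 0.000893 + 0.00069 = 0.016913.
E[min] = 1/Σλ = 1/0.016913 = 59.1261 hours.

59.1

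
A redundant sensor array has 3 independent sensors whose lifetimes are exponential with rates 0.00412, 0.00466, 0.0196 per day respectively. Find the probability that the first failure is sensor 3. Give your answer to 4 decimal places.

0.6906

The time to first failure is exponential with rate Σλ = 0.00412 + 0.00466 + 0.0196 = 0.02838.
P(sensor 3 first) = λ_3/Σλ = 0.0196/0.02838 ≈ 0.6906.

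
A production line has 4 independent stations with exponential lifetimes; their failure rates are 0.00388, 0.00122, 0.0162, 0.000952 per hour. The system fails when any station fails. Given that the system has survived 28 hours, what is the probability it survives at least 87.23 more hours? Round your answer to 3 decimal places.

0.144

Time to first failure ~ Exp(Σλ) with Σλ = 0.022252.
By memorylessness, P(T > 28+87.23 | T > 28) = P(T > 87.23) = e^(−0.022252·87.23) ≈ 0.144.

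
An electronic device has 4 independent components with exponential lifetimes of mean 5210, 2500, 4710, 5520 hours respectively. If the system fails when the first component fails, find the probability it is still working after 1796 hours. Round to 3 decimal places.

0.170

The first failure time is exponential with rate Σλ_i = 1/5210 + 1/2500 + 1/4710 + 1/5520 = 0.000985412 per hour.
P(min > 1796) = e^(−0.000985412·1796) = e^(−1.7698) ≈ 0.170.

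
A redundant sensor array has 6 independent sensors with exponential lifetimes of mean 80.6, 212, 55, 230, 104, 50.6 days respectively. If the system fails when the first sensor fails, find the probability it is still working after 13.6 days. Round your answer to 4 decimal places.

0.3911

The first failure time is exponential with rate Σλ_i = 1/80.6 + 1/212 + 1/55 + 1/230 + 1/104 + 1/50.6 = 0.0690318 per day.
P(min > 13.6) = e^(−0.0690318·13.6) = e^(−0.93883) ≈ 0.3911.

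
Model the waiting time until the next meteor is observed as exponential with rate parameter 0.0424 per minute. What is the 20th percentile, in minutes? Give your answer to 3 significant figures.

5.26

Set 1 − e^(−λt) = 0.2, so t = −ln(0.8)/λ = 0.22314/0.0424 ≈ 5.26282 minutes.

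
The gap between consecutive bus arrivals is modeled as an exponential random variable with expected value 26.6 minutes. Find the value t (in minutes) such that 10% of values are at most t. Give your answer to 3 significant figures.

The rate is λ = 1/26.6 = 0.037594 per minute.
Set 1 − e^(−λt) = 0.1, so t = −ln(0.9)/λ = 0.10536/0.037594 ≈ 2.80259 minutes.

2.80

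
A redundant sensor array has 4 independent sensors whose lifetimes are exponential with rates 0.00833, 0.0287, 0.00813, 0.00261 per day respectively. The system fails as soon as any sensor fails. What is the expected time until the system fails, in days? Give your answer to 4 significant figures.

20.93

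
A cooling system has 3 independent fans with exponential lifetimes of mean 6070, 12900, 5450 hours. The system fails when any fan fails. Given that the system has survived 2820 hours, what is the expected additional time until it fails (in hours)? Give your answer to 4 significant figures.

2349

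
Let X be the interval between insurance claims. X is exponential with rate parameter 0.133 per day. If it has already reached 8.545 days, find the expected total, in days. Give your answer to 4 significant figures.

16.06

By memorylessness, E[X | X > 8.545] = 8.545 + 1/λ = 8.545 + 7.5188 = 16.0638 days.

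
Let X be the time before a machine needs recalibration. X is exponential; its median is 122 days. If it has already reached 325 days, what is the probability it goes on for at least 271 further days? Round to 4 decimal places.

0.2144

For an exponential, median = ln(2)/λ, so λ = ln 2 / 122 = 0.00568153 per day.
P(X > s+t | X > s) = e^(−λ(s+t))/e^(−λs) = e^(−λt), independent of s = 325.
P(X > 271) = e^(−1.5397) ≈ 0.2144.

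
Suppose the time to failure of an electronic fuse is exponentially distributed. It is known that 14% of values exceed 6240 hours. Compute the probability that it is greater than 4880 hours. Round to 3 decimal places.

0.215

e^(−λ·6240) = 0.14 ⇒ λ = −ln(0.14)/6240 = 0.000315082.
P(X > 4880) = e^(−0.000315082·4880) = e^(−1.5376) ≈ 0.215.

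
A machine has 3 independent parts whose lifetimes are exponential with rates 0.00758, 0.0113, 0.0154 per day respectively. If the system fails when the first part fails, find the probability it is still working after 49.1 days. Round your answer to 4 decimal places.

0.1858

The time to first failure is exponential with rate Σλ = 0.00758 + 0.0113 + 0.0154 = 0.03428.
P(min > 49.1) = e^(−0.03428·49.1) = e^(−1.6831) ≈ 0.1858.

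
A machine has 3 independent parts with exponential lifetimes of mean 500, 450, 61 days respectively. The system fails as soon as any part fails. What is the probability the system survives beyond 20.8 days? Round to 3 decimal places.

0.651

The first failure time is exponential with rate Σλ_i = 1/500 + 1/450 + 1/61 = 0.0206157 per day.
P(min > 20.8) = e^(−0.0206157·20.8) = e^(−0.42881) ≈ 0.651.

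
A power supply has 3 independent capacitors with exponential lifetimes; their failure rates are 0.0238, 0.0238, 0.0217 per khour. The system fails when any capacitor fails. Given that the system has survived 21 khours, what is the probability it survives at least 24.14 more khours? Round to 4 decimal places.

0.1877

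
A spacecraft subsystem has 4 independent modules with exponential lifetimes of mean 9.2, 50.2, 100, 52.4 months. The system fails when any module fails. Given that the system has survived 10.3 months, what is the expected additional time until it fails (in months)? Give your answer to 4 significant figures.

First-failure rate Σλ = 1/9.2 + 1/50.2 + 1/100 + 1/52.4 = 0.1577.
By memorylessness the expected residual is 1/Σλ = 6.34116 months, regardless of the 10.3 already elapsed.

6.341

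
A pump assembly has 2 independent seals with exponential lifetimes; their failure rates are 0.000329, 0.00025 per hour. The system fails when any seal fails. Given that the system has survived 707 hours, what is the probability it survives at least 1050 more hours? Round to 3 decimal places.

0.544

Time to first failure ~ Exp(Σλ) with Σλ = 0.000579.
By memorylessness, P(T > 707+1050 | T > 707) = P(T > 1050) = e^(−0.000579·1050) ≈ 0.544.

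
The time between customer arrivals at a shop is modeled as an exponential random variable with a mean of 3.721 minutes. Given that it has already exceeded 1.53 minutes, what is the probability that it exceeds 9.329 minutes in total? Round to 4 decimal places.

0.1230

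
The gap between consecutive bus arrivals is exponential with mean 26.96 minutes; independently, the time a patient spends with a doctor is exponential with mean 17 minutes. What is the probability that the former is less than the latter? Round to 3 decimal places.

λ_1 = 1/26.96 = 0.037092, λ_2 = 1/17 = 0.0588235.
For independent exponentials, P(the former < the latter) = λ_1/(λ_1+λ_2) = 0.037092/0.0959155 ≈ 0.387.

0.387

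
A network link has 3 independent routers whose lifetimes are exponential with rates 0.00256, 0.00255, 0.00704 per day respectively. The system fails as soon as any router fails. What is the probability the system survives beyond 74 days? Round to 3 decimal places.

0.407

The time to first failure is exponential with rate Σλ = 0.00256 + 0.00255 + 0.00704 = 0.01215.
P(min > 74) = e^(−0.01215·74) = e^(−0.8991) ≈ 0.407.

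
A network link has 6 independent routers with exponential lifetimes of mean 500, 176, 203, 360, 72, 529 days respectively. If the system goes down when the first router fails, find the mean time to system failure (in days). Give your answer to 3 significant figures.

32.1

The first failure time is exponential with rate Σλ_i = 1/500 + 1/176 + 1/203 + 1/360 + 1/72 + 1/529 = 0.031165 per day.
E[min] = 1/Σλ = 1/0.031165 = 32.0873 days.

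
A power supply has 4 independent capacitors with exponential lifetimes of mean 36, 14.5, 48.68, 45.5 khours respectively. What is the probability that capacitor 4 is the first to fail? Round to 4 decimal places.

0.1578

Rates: λ_i = 1/mean_i → 0.0277778, 0.0689655, 0.0205423, 0.021978; Σλ = 0.139264.
P(capacitor 4 first) = λ_4/Σλ = 0.021978/0.139264 ≈ 0.1578.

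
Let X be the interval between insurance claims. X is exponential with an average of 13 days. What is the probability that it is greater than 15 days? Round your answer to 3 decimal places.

0.315

The rate is λ = 1/13 = 0.0769231 per day.
P(X > 15) = e^(−λ·15) = e^(−1.1538) ≈ 0.315.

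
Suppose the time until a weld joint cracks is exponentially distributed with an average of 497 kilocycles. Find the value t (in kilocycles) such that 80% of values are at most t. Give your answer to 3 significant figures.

The rate is λ = 1/497 = 0.00201207 per kilocycle.
Set 1 − e^(−λt) = 0.8, so t = −ln(0.2)/λ = 1.6094/0.00201207 ≈ 799.891 kilocycles.

800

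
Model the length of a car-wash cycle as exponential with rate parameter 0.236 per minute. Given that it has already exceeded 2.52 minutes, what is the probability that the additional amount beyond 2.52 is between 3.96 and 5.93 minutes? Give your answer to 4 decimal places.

Memoryless: the residual past 2.52 is again Exp(λ).
P(3.96 < residual < 5.93) = e^(−λ·3.96) − e^(−λ·5.93) = 0.39276 − 0.24673 ≈ 0.1460.

0.1460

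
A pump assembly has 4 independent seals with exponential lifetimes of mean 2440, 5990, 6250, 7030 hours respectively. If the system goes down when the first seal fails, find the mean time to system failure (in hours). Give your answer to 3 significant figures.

The first failure time is exponential with rate Σλ_i = 1/2440 + 1/5990 + 1/6250 + 1/7030 = 0.000879028 per hour.
E[min] = 1/Σλ = 1/0.000879028 = 1137.62 hours.

1140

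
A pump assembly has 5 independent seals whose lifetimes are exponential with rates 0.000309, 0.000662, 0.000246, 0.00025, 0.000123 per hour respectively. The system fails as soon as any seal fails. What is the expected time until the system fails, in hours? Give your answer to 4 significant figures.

The time to first failure is exponential with rate Σλ = 0.000309 + 0.000662 + 0.000246 + 0.00025 + 0.000123 = 0.00159.
E[min] = 1/Σλ = 1/0.00159 = 628.931 hours.

628.9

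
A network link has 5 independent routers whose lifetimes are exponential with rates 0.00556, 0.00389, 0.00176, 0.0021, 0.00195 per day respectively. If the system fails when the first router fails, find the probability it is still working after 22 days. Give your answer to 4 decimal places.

0.7148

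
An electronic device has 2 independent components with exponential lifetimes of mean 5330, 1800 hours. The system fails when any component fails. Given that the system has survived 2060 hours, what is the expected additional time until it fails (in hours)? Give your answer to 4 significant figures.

1346

First-failure rate Σλ = 1/5330 + 1/1800 = 0.000743173.
By memorylessness the expected residual is 1/Σλ = 1345.58 hours, regardless of the 2060 already elapsed.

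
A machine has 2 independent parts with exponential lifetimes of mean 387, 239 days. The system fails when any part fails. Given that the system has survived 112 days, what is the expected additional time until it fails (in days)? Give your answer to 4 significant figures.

147.8

First-failure rate Σλ = 1/387 + 1/239 = 0.00676808.
By memorylessness the expected residual is 1/Σλ = 147.752 days, regardless of the 112 already elapsed.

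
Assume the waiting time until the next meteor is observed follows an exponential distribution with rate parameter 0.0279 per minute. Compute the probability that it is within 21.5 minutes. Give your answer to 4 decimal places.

P(X ≤ 21.5) = 1 − e^(−λ·21.5) = 1 − e^(−0.59985) ≈ 0.4511.

0.4511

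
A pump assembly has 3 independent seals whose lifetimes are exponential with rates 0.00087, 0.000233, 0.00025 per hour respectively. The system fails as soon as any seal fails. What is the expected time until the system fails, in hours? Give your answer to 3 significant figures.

The time to first failure is exponential with rate Σλ = 0.00087 + 0.000233 + 0.00025 = 0.001353.
E[min] = 1/Σλ = 1/0.001353 = 739.098 hours.

739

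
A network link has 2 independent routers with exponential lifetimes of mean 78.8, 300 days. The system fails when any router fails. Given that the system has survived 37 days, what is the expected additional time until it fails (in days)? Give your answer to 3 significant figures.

62.4

First-failure rate Σλ = 1/78.8 + 1/300 = 0.0160237.
By memorylessness the expected residual is 1/Σλ = 62.4076 days, regardless of the 37 already elapsed.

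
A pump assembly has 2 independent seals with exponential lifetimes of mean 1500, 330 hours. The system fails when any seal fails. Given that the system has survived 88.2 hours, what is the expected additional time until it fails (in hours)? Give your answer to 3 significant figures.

First-failure rate Σλ = 1/1500 + 1/330 = 0.00369697.
By memorylessness the expected residual is 1/Σλ = 270.492 hours, regardless of the 88.2 already elapsed.

270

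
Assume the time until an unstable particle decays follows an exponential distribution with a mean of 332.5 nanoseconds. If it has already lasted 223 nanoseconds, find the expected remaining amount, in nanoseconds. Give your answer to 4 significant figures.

332.5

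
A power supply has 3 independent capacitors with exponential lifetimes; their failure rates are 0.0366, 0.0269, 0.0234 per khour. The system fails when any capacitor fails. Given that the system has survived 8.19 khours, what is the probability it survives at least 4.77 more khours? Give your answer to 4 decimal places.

0.6607

Time to first failure ~ Exp(Σλ) with Σλ = 0.0869.
By memorylessness, P(T > 8.19+4.77 | T > 8.19) = P(T > 4.77) = e^(−0.0869·4.77) ≈ 0.6607.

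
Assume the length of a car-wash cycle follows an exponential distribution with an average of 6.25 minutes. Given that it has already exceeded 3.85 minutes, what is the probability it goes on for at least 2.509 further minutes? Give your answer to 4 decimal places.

0.6694

The rate is λ = 1/6.25 = 0.16 per minute.
P(X > s+t | X > s) = e^(−λ(s+t))/e^(−λs) = e^(−λt), independent of s = 3.85.
P(X > 2.509) = e^(−0.40144) ≈ 0.6694.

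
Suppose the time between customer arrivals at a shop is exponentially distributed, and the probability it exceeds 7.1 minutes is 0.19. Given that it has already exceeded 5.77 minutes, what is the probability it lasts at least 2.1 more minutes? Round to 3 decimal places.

0.612

From e^(−λ·7.1) = 0.19, λ = −ln(0.19)/7.1 = 0.233906.
Memoryless: P(X > 5.77+2.1 | X > 5.77) = P(X > 2.1) = e^(−0.233906·2.1) ≈ 0.612.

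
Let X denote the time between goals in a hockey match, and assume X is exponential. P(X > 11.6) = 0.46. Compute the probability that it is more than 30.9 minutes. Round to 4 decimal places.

e^(−λ·11.6) = 0.46 ⇒ λ = −ln(0.46)/11.6 = 0.0669421.
P(X > 30.9) = e^(−0.0669421·30.9) = e^(−2.0685) ≈ 0.1264.

0.1264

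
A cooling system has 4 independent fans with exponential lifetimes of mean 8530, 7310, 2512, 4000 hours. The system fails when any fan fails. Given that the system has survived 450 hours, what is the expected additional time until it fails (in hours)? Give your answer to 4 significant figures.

First-failure rate Σλ = 1/8530 + 1/7310 + 1/2512 + 1/4000 = 0.000902121.
By memorylessness the expected residual is 1/Σλ = 1108.5 hours, regardless of the 450 already elapsed.

1108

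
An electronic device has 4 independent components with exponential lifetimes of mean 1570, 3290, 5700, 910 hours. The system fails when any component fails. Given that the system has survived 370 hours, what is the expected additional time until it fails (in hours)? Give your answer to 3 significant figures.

First-failure rate Σλ = 1/1570 + 1/3290 + 1/5700 + 1/910 = 0.00221523.
By memorylessness the expected residual is 1/Σλ = 451.42 hours, regardless of the 370 already elapsed.

451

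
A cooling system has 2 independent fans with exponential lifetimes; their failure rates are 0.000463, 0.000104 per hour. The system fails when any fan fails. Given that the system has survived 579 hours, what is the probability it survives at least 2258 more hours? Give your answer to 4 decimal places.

0.2780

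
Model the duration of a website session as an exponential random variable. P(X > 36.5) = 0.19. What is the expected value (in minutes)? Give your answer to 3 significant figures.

22.0

e^(−λ·36.5) = 0.19 ⇒ λ = −ln(0.19)/36.5 = 0.0454995.
Mean = 1/λ = 21.9783 minutes.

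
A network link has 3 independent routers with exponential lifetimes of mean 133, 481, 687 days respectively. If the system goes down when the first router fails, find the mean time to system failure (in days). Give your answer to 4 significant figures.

90.47

The first failure time is exponential with rate Σλ_i = 1/133 + 1/481 + 1/687 = 0.0110534 per day.
E[min] = 1/Σλ = 1/0.0110534 = 90.4699 days.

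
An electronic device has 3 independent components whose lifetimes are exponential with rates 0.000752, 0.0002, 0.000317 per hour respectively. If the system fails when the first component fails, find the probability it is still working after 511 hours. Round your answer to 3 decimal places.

The time to first failure is exponential with rate Σλ = 0.000752 + 0.0002 + 0.000317 = 0.001269.
P(min > 511) = e^(−0.001269·511) = e^(−0.64846) ≈ 0.523.

0.523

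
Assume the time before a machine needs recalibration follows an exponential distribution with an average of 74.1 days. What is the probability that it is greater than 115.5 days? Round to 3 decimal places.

0.210

The rate is λ = 1/74.1 = 0.0134953 per day.
P(X > 115.5) = e^(−λ·115.5) = e^(−1.5587) ≈ 0.210.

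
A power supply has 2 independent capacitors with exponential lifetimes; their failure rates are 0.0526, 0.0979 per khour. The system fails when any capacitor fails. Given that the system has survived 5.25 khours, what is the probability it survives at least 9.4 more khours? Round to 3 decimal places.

Time to first failure ~ Exp(Σλ) with Σλ = 0.1505.
By memorylessness, P(T > 5.25+9.4 | T > 5.25) = P(T > 9.4) = e^(−0.1505·9.4) ≈ 0.243.

0.243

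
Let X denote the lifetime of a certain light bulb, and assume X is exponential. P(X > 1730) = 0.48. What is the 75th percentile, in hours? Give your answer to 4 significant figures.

e^(−λ·1730) = 0.48 ⇒ λ = −ln(0.48)/1730 = 0.00042426.
75th percentile: 1 − e^(−λt) = 0.75, t = −ln(0.25)/λ = 3267.56 hours.

3268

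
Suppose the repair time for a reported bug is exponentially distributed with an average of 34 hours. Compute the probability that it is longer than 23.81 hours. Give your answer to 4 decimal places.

0.4964

The rate is λ = 1/34 = 0.0294118 per hour.
P(X > 23.81) = e^(−λ·23.81) = e^(−0.70029) ≈ 0.4964.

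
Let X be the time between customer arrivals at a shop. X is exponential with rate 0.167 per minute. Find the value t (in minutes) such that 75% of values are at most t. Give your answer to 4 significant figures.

8.301

Set 1 − e^(−λt) = 0.75, so t = −ln(0.25)/λ = 1.3863/0.167 ≈ 8.30116 minutes.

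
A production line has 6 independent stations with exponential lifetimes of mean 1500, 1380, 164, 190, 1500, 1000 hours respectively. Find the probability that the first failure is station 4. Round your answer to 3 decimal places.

Rates: λ_i = 1/mean_i → 0.000666667, 0.000724638, 0.00609756, 0.00526316, 0.000666667, 0.001; Σλ = 0.0144187.
P(station 4 first) = λ_4/Σλ = 0.00526316/0.0144187 ≈ 0.365.

0.365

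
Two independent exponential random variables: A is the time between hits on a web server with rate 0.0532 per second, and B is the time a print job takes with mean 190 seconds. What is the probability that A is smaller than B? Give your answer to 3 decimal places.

λ_1 = 0.0532, λ_2 = 1/190 = 0.00526316.
For independent exponentials, P(A < B) = λ_1/(λ_1+λ_2) = 0.0532/0.0584632 ≈ 0.910.

0.910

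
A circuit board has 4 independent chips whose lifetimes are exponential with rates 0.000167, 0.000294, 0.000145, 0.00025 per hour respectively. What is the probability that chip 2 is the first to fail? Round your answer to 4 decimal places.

0.3435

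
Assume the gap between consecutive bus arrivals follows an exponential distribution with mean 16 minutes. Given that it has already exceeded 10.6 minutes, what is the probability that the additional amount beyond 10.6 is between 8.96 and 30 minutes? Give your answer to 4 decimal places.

The rate is λ = 1/16 = 0.0625 per minute.
Memoryless: the residual past 10.6 is again Exp(λ).
P(8.96 < residual < 30) = e^(−λ·8.96) − e^(−λ·30) = 0.57121 − 0.15335 ≈ 0.4179.

0.4179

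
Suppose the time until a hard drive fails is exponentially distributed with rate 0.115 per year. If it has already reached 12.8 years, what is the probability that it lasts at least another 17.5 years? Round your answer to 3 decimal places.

P(X > s+t | X > s) = e^(−λ(s+t))/e^(−λs) = e^(−λt), independent of s = 12.8.
P(X > 17.5) = e^(−2.0125) ≈ 0.134.

0.134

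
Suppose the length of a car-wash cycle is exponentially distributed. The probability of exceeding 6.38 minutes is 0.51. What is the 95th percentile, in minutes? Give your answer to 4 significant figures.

28.38

e^(−λ·6.38) = 0.51 ⇒ λ = −ln(0.51)/6.38 = 0.10554.
95th percentile: 1 − e^(−λt) = 0.95, t = −ln(0.05)/λ = 28.3848 minutes.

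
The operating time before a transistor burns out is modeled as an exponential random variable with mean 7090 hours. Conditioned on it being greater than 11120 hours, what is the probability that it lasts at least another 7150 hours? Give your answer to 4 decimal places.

0.3648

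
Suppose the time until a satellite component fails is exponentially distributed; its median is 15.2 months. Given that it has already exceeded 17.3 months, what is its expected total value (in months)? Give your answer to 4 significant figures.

39.23

For an exponential, median = ln(2)/λ, so λ = ln 2 / 15.2 = 0.0456018 per month.
By memorylessness, E[X | X > 17.3] = 17.3 + 1/λ = 17.3 + 21.929 = 39.229 months.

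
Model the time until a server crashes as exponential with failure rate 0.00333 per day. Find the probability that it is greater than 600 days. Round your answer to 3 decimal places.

0.136

P(X > 600) = e^(−λ·600) = e^(−1.998) ≈ 0.136.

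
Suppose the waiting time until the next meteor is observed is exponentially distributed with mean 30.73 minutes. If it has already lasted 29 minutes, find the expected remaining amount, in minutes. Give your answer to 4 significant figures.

30.73

The rate is λ = 1/30.73 = 0.0325415 per minute.
By memorylessness, the remaining amount past any threshold is again Exp(λ) with mean 1/λ = 30.73 minutes.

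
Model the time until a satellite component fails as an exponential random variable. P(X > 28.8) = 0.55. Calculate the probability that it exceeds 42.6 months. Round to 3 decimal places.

e^(−λ·28.8) = 0.55 ⇒ λ = −ln(0.55)/28.8 = 0.0207582.
P(X > 42.6) = e^(−0.0207582·42.6) = e^(−0.8843) ≈ 0.413.

0.413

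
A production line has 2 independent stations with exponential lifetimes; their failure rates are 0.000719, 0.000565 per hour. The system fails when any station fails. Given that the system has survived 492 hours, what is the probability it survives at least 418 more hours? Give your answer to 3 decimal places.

0.585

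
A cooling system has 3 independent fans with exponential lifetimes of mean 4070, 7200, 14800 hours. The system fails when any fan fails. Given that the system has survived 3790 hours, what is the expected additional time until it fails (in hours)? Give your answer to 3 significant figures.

First-failure rate Σλ = 1/4070 + 1/7200 + 1/14800 = 0.000452157.
By memorylessness the expected residual is 1/Σλ = 2211.62 hours, regardless of the 3790 already elapsed.

2210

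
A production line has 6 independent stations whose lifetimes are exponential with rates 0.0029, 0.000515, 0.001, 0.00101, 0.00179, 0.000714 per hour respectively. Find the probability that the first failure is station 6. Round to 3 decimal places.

0.090

The time to first failure is exponential with rate Σλ = 0.0029 + 0.000515 + 0.001 + 0.00101 + 0.00179 + 0.000714 = 0.007929.
P(station 6 first) = λ_6/Σλ = 0.000714/0.007929 ≈ 0.090.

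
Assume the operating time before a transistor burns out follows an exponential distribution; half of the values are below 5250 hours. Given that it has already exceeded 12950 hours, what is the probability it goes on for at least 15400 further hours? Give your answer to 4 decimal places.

For an exponential, median = ln(2)/λ, so λ = ln 2 / 5250 = 0.000132028 per hour.
P(X > s+t | X > s) = e^(−λ(s+t))/e^(−λs) = e^(−λt), independent of s = 12950.
P(X > 15400) = e^(−2.0332) ≈ 0.1309.

0.1309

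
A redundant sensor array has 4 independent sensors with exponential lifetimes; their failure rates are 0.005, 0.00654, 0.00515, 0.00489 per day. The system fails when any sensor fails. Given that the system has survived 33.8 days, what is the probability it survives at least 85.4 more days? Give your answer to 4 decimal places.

0.1584

Time to first failure ~ Exp(Σλ) with Σλ = 0.02158.
By memorylessness, P(T > 33.8+85.4 | T > 33.8) = P(T > 85.4) = e^(−0.02158·85.4) ≈ 0.1584.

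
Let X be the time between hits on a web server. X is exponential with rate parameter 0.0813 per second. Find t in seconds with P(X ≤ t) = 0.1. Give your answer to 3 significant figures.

1.30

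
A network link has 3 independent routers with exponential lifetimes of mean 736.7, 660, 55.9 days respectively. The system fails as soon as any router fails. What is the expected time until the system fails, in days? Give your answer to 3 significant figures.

48.2

The first failure time is exponential with rate Σλ_i = 1/736.7 + 1/660 + 1/55.9 = 0.0207616 per day.
E[min] = 1/Σλ = 1/0.0207616 = 48.1657 days.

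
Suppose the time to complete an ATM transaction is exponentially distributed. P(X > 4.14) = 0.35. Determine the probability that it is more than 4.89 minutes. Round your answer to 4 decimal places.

e^(−λ·4.14) = 0.35 ⇒ λ = −ln(0.35)/4.14 = 0.25358.
P(X > 4.89) = e^(−0.25358·4.89) = e^(−1.24) ≈ 0.2894.

0.2894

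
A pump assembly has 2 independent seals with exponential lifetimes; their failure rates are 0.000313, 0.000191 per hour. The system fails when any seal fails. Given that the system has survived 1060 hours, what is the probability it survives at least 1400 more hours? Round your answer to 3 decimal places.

Time to first failure ~ Exp(Σλ) with Σλ = 0.000504.
By memorylessness, P(T > 1060+1400 | T > 1060) = P(T > 1400) = e^(−0.000504·1400) ≈ 0.494.

0.494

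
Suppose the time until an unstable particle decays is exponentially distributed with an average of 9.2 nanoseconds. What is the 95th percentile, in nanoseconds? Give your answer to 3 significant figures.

27.6

The rate is λ = 1/9.2 = 0.108696 per nanosecond.
Set 1 − e^(−λt) = 0.95, so t = −ln(0.05)/λ = 2.9957/0.108696 ≈ 27.5607 nanoseconds.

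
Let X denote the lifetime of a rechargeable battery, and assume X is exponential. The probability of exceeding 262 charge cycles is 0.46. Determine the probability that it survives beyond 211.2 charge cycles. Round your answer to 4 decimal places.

e^(−λ·262) = 0.46 ⇒ λ = −ln(0.46)/262 = 0.00296385.
P(X > 211.2) = e^(−0.00296385·211.2) = e^(−0.62597) ≈ 0.5347.

0.5347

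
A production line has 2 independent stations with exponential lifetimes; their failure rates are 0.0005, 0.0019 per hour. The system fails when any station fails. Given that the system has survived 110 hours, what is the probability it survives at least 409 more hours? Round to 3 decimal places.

0.375

Time to first failure ~ Exp(Σλ) with Σλ = 0.0024.
By memorylessness, P(T > 110+409 | T > 110) = P(T > 409) = e^(−0.0024·409) ≈ 0.375.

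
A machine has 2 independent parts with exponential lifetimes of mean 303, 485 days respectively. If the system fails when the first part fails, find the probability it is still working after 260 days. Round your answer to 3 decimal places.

0.248

The first failure time is exponential with rate Σλ_i = 1/303 + 1/485 = 0.00536219 per day.
P(min > 260) = e^(−0.00536219·260) = e^(−1.3942) ≈ 0.248.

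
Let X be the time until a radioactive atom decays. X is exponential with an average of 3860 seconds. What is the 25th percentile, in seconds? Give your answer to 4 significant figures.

1110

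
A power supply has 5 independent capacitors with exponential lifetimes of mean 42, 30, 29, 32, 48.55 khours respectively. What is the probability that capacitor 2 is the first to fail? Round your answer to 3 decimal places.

Rates: λ_i = 1/mean_i → 0.0238095, 0.0333333, 0.0344828, 0.03125, 0.0205973; Σλ = 0.143473.
P(capacitor 2 first) = λ_2/Σλ = 0.0333333/0.143473 ≈ 0.232.

0.232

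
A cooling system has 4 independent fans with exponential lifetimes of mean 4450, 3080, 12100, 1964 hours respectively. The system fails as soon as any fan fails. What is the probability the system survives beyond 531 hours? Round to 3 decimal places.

The first failure time is exponential with rate Σλ_i = 1/4450 + 1/3080 + 1/12100 + 1/1964 = 0.0011412 per hour.
P(min > 531) = e^(−0.0011412·531) = e^(−0.60598) ≈ 0.546.

0.546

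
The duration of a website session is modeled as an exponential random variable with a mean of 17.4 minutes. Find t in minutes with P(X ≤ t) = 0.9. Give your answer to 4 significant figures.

40.06

The rate is λ = 1/17.4 = 0.0574713 per minute.
Set 1 − e^(−λt) = 0.9, so t = −ln(0.1)/λ = 2.3026/0.0574713 ≈ 40.065 minutes.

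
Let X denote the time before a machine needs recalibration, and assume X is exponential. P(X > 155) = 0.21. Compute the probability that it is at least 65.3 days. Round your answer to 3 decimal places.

0.518

e^(−λ·155) = 0.21 ⇒ λ = −ln(0.21)/155 = 0.0100687.
P(X > 65.3) = e^(−0.0100687·65.3) = e^(−0.65749) ≈ 0.518.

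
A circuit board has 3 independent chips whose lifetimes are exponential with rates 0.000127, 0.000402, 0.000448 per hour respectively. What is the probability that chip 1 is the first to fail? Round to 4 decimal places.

0.1300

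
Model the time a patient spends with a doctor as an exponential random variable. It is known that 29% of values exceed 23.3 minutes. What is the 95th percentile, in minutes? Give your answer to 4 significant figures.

56.39

e^(−λ·23.3) = 0.29 ⇒ λ = −ln(0.29)/23.3 = 0.0531277.
95th percentile: 1 − e^(−λt) = 0.95, t = −ln(0.05)/λ = 56.3874 minutes.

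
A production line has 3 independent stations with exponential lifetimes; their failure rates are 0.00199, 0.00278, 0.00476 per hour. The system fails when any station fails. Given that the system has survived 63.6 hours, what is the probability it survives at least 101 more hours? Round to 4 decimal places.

Time to first failure ~ Exp(Σλ) with Σλ = 0.00953.
By memorylessness, P(T > 63.6+101 | T > 63.6) = P(T > 101) = e^(−0.00953·101) ≈ 0.3819.

0.3819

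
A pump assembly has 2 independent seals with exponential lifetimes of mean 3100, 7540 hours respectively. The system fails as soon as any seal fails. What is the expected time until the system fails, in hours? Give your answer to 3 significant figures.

The first failure time is exponential with rate Σλ_i = 1/3100 + 1/7540 = 0.000455207 per hour.
E[min] = 1/Σλ = 1/0.000455207 = 2196.8 hours.

2200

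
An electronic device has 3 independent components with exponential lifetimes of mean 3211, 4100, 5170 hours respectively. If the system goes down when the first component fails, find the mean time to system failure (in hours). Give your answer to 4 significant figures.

1336

The first failure time is exponential with rate Σλ_i = 1/3211 + 1/4100 + 1/5170 = 0.000748755 per hour.
E[min] = 1/Σλ = 1/0.000748755 = 1335.55 hours.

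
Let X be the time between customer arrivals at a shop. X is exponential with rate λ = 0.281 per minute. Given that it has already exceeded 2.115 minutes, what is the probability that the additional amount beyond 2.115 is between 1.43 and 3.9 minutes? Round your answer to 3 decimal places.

0.335

Memoryless: the residual past 2.115 is again Exp(λ).
P(1.43 < residual < 3.9) = e^(−λ·1.43) − e^(−λ·3.9) = 0.66909 − 0.33424 ≈ 0.335.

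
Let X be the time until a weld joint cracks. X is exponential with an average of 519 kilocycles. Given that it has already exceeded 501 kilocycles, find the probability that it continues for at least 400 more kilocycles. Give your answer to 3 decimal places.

The rate is λ = 1/519 = 0.00192678 per kilocycle.
By the memoryless property, P(X > 501+400 | X > 501) = P(X > 400).
P(X > 400) = e^(−0.77071) ≈ 0.463.

0.463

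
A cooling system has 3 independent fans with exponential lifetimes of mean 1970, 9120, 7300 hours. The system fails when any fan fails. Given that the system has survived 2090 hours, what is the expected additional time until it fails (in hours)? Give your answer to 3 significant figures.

First-failure rate Σλ = 1/1970 + 1/9120 + 1/7300 = 0.00075425.
By memorylessness the expected residual is 1/Σλ = 1325.82 hours, regardless of the 2090 already elapsed.

1330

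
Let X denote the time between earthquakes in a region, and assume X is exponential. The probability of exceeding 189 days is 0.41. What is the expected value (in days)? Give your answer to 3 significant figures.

e^(−λ·189) = 0.41 ⇒ λ = −ln(0.41)/189 = 0.00471745.
Mean = 1/λ = 211.979 days.

212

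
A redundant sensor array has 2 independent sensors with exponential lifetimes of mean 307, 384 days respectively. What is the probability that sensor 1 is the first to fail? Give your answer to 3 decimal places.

Rates: λ_i = 1/mean_i → 0.00325733, 0.00260417; Σλ = 0.0058615.
P(sensor 1 first) = λ_1/Σλ = 0.00325733/0.0058615 ≈ 0.556.

0.556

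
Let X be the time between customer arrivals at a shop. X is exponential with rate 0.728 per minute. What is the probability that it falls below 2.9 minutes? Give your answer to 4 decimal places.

0.8789

P(X ≤ 2.9) = 1 − e^(−λ·2.9) = 1 − e^(−2.1112) ≈ 0.8789.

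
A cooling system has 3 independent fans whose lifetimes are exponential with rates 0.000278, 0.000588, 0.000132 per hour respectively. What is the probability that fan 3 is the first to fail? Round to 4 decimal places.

0.1323

The time to first failure is exponential with rate Σλ = 0.000278 + 0.000588 + 0.000132 = 0.000998.
P(fan 3 first) = λ_3/Σλ = 0.000132/0.000998 ≈ 0.1323.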